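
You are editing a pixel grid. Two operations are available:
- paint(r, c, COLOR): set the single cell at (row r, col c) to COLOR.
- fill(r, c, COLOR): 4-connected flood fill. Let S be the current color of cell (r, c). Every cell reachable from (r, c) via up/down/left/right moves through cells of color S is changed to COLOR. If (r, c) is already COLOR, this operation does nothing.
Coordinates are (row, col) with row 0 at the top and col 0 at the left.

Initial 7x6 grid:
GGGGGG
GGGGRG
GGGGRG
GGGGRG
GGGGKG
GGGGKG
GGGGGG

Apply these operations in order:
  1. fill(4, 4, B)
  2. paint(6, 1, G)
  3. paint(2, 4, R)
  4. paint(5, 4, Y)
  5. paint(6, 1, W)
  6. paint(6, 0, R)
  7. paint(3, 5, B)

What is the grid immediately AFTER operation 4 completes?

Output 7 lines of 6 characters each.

Answer: GGGGGG
GGGGRG
GGGGRG
GGGGRG
GGGGBG
GGGGYG
GGGGGG

Derivation:
After op 1 fill(4,4,B) [2 cells changed]:
GGGGGG
GGGGRG
GGGGRG
GGGGRG
GGGGBG
GGGGBG
GGGGGG
After op 2 paint(6,1,G):
GGGGGG
GGGGRG
GGGGRG
GGGGRG
GGGGBG
GGGGBG
GGGGGG
After op 3 paint(2,4,R):
GGGGGG
GGGGRG
GGGGRG
GGGGRG
GGGGBG
GGGGBG
GGGGGG
After op 4 paint(5,4,Y):
GGGGGG
GGGGRG
GGGGRG
GGGGRG
GGGGBG
GGGGYG
GGGGGG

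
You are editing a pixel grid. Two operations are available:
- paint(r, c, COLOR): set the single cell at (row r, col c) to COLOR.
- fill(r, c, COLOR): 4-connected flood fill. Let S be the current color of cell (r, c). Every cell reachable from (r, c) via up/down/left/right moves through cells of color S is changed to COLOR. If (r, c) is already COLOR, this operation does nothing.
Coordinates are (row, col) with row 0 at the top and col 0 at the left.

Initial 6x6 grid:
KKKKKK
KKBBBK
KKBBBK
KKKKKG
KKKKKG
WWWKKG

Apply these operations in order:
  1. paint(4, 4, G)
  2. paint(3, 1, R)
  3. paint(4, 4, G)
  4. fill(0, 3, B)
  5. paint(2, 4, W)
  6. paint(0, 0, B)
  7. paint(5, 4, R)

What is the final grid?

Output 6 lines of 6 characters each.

Answer: BBBBBB
BBBBBB
BBBBWB
BRBBBG
BBBBGG
WWWBRG

Derivation:
After op 1 paint(4,4,G):
KKKKKK
KKBBBK
KKBBBK
KKKKKG
KKKKGG
WWWKKG
After op 2 paint(3,1,R):
KKKKKK
KKBBBK
KKBBBK
KRKKKG
KKKKGG
WWWKKG
After op 3 paint(4,4,G):
KKKKKK
KKBBBK
KKBBBK
KRKKKG
KKKKGG
WWWKKG
After op 4 fill(0,3,B) [22 cells changed]:
BBBBBB
BBBBBB
BBBBBB
BRBBBG
BBBBGG
WWWBBG
After op 5 paint(2,4,W):
BBBBBB
BBBBBB
BBBBWB
BRBBBG
BBBBGG
WWWBBG
After op 6 paint(0,0,B):
BBBBBB
BBBBBB
BBBBWB
BRBBBG
BBBBGG
WWWBBG
After op 7 paint(5,4,R):
BBBBBB
BBBBBB
BBBBWB
BRBBBG
BBBBGG
WWWBRG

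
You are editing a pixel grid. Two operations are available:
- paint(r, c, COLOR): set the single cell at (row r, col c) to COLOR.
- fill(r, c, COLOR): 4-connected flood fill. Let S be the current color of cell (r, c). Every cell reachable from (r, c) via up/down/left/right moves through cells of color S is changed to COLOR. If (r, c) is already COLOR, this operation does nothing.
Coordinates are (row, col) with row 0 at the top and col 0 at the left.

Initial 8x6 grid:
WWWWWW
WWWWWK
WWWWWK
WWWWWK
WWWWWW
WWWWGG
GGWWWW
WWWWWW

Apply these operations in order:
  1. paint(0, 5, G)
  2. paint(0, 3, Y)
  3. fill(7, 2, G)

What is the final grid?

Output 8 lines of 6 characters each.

After op 1 paint(0,5,G):
WWWWWG
WWWWWK
WWWWWK
WWWWWK
WWWWWW
WWWWGG
GGWWWW
WWWWWW
After op 2 paint(0,3,Y):
WWWYWG
WWWWWK
WWWWWK
WWWWWK
WWWWWW
WWWWGG
GGWWWW
WWWWWW
After op 3 fill(7,2,G) [39 cells changed]:
GGGYGG
GGGGGK
GGGGGK
GGGGGK
GGGGGG
GGGGGG
GGGGGG
GGGGGG

Answer: GGGYGG
GGGGGK
GGGGGK
GGGGGK
GGGGGG
GGGGGG
GGGGGG
GGGGGG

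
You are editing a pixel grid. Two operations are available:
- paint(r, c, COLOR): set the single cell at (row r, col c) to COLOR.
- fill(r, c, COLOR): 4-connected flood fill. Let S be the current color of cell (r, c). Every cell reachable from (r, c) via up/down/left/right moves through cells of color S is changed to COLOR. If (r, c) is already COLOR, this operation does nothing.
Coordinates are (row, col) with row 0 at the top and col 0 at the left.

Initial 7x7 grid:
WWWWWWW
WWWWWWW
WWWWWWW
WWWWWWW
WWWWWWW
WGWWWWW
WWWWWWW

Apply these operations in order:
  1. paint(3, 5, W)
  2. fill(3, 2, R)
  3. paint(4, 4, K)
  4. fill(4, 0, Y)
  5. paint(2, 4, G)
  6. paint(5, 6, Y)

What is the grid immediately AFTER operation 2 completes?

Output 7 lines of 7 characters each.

After op 1 paint(3,5,W):
WWWWWWW
WWWWWWW
WWWWWWW
WWWWWWW
WWWWWWW
WGWWWWW
WWWWWWW
After op 2 fill(3,2,R) [48 cells changed]:
RRRRRRR
RRRRRRR
RRRRRRR
RRRRRRR
RRRRRRR
RGRRRRR
RRRRRRR

Answer: RRRRRRR
RRRRRRR
RRRRRRR
RRRRRRR
RRRRRRR
RGRRRRR
RRRRRRR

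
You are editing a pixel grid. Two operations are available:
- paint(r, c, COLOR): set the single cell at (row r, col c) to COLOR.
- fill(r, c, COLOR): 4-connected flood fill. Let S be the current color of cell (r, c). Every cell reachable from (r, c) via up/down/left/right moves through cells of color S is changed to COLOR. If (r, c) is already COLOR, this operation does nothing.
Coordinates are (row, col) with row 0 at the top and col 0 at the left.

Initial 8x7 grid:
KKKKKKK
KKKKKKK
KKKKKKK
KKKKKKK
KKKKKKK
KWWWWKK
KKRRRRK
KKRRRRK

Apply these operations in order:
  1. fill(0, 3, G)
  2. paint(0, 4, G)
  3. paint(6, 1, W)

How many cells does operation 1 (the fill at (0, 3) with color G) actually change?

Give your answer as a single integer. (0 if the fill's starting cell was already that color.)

Answer: 44

Derivation:
After op 1 fill(0,3,G) [44 cells changed]:
GGGGGGG
GGGGGGG
GGGGGGG
GGGGGGG
GGGGGGG
GWWWWGG
GGRRRRG
GGRRRRG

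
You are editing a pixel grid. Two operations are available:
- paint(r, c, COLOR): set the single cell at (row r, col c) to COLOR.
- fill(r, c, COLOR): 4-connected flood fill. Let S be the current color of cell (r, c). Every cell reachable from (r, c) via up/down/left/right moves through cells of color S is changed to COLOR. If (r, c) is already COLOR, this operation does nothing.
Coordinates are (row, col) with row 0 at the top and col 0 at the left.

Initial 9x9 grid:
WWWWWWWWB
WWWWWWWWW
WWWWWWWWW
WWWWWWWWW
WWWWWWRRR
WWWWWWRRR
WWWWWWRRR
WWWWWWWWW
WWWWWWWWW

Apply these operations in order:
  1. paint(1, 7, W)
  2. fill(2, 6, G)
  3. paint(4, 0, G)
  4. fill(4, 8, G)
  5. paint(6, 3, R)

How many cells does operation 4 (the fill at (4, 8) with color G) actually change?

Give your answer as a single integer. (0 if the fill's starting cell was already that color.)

After op 1 paint(1,7,W):
WWWWWWWWB
WWWWWWWWW
WWWWWWWWW
WWWWWWWWW
WWWWWWRRR
WWWWWWRRR
WWWWWWRRR
WWWWWWWWW
WWWWWWWWW
After op 2 fill(2,6,G) [71 cells changed]:
GGGGGGGGB
GGGGGGGGG
GGGGGGGGG
GGGGGGGGG
GGGGGGRRR
GGGGGGRRR
GGGGGGRRR
GGGGGGGGG
GGGGGGGGG
After op 3 paint(4,0,G):
GGGGGGGGB
GGGGGGGGG
GGGGGGGGG
GGGGGGGGG
GGGGGGRRR
GGGGGGRRR
GGGGGGRRR
GGGGGGGGG
GGGGGGGGG
After op 4 fill(4,8,G) [9 cells changed]:
GGGGGGGGB
GGGGGGGGG
GGGGGGGGG
GGGGGGGGG
GGGGGGGGG
GGGGGGGGG
GGGGGGGGG
GGGGGGGGG
GGGGGGGGG

Answer: 9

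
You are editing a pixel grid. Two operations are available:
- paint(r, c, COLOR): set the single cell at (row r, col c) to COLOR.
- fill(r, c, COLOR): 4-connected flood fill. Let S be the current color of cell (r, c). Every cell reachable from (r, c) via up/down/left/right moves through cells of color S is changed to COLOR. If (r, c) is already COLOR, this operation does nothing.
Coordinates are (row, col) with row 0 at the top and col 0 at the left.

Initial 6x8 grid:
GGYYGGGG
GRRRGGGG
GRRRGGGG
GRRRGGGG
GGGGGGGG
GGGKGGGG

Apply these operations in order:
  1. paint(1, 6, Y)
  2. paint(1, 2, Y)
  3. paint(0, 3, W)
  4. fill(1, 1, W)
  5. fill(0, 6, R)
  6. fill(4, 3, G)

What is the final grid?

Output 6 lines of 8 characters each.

After op 1 paint(1,6,Y):
GGYYGGGG
GRRRGGYG
GRRRGGGG
GRRRGGGG
GGGGGGGG
GGGKGGGG
After op 2 paint(1,2,Y):
GGYYGGGG
GRYRGGYG
GRRRGGGG
GRRRGGGG
GGGGGGGG
GGGKGGGG
After op 3 paint(0,3,W):
GGYWGGGG
GRYRGGYG
GRRRGGGG
GRRRGGGG
GGGGGGGG
GGGKGGGG
After op 4 fill(1,1,W) [8 cells changed]:
GGYWGGGG
GWYWGGYG
GWWWGGGG
GWWWGGGG
GGGGGGGG
GGGKGGGG
After op 5 fill(0,6,R) [35 cells changed]:
RRYWRRRR
RWYWRRYR
RWWWRRRR
RWWWRRRR
RRRRRRRR
RRRKRRRR
After op 6 fill(4,3,G) [35 cells changed]:
GGYWGGGG
GWYWGGYG
GWWWGGGG
GWWWGGGG
GGGGGGGG
GGGKGGGG

Answer: GGYWGGGG
GWYWGGYG
GWWWGGGG
GWWWGGGG
GGGGGGGG
GGGKGGGG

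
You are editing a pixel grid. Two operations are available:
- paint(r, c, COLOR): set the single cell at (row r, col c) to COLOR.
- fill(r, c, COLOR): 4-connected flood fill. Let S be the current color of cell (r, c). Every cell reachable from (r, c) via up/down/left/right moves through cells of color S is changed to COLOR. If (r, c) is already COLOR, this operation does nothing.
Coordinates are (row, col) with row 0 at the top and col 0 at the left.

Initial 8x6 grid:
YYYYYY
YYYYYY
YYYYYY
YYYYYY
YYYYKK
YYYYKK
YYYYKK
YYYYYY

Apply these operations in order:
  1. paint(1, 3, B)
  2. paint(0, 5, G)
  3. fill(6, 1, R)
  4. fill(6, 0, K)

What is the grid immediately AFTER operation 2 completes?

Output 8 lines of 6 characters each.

After op 1 paint(1,3,B):
YYYYYY
YYYBYY
YYYYYY
YYYYYY
YYYYKK
YYYYKK
YYYYKK
YYYYYY
After op 2 paint(0,5,G):
YYYYYG
YYYBYY
YYYYYY
YYYYYY
YYYYKK
YYYYKK
YYYYKK
YYYYYY

Answer: YYYYYG
YYYBYY
YYYYYY
YYYYYY
YYYYKK
YYYYKK
YYYYKK
YYYYYY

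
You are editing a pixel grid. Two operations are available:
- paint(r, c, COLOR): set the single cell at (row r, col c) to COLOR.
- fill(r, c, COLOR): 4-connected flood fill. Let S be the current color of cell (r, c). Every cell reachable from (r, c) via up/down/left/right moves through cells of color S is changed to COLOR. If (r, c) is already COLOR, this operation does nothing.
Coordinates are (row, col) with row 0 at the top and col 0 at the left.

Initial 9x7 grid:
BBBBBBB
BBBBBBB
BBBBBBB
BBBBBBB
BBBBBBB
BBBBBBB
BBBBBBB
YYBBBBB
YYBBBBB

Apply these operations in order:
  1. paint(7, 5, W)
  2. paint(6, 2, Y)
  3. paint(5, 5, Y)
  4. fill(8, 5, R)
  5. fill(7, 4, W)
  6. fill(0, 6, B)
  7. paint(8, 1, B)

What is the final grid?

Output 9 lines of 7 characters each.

After op 1 paint(7,5,W):
BBBBBBB
BBBBBBB
BBBBBBB
BBBBBBB
BBBBBBB
BBBBBBB
BBBBBBB
YYBBBWB
YYBBBBB
After op 2 paint(6,2,Y):
BBBBBBB
BBBBBBB
BBBBBBB
BBBBBBB
BBBBBBB
BBBBBBB
BBYBBBB
YYBBBWB
YYBBBBB
After op 3 paint(5,5,Y):
BBBBBBB
BBBBBBB
BBBBBBB
BBBBBBB
BBBBBBB
BBBBBYB
BBYBBBB
YYBBBWB
YYBBBBB
After op 4 fill(8,5,R) [56 cells changed]:
RRRRRRR
RRRRRRR
RRRRRRR
RRRRRRR
RRRRRRR
RRRRRYR
RRYRRRR
YYRRRWR
YYRRRRR
After op 5 fill(7,4,W) [56 cells changed]:
WWWWWWW
WWWWWWW
WWWWWWW
WWWWWWW
WWWWWWW
WWWWWYW
WWYWWWW
YYWWWWW
YYWWWWW
After op 6 fill(0,6,B) [57 cells changed]:
BBBBBBB
BBBBBBB
BBBBBBB
BBBBBBB
BBBBBBB
BBBBBYB
BBYBBBB
YYBBBBB
YYBBBBB
After op 7 paint(8,1,B):
BBBBBBB
BBBBBBB
BBBBBBB
BBBBBBB
BBBBBBB
BBBBBYB
BBYBBBB
YYBBBBB
YBBBBBB

Answer: BBBBBBB
BBBBBBB
BBBBBBB
BBBBBBB
BBBBBBB
BBBBBYB
BBYBBBB
YYBBBBB
YBBBBBB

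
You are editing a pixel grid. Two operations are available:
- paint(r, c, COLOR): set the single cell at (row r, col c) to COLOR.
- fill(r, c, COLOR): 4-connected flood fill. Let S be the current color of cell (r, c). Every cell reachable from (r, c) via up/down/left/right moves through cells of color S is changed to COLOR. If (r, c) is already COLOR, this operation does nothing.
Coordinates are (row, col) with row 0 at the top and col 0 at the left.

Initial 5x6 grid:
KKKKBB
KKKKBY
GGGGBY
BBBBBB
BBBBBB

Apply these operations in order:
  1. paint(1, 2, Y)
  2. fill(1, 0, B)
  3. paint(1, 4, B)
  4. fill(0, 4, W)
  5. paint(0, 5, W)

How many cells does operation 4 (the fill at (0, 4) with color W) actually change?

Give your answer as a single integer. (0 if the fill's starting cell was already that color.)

Answer: 23

Derivation:
After op 1 paint(1,2,Y):
KKKKBB
KKYKBY
GGGGBY
BBBBBB
BBBBBB
After op 2 fill(1,0,B) [7 cells changed]:
BBBBBB
BBYBBY
GGGGBY
BBBBBB
BBBBBB
After op 3 paint(1,4,B):
BBBBBB
BBYBBY
GGGGBY
BBBBBB
BBBBBB
After op 4 fill(0,4,W) [23 cells changed]:
WWWWWW
WWYWWY
GGGGWY
WWWWWW
WWWWWW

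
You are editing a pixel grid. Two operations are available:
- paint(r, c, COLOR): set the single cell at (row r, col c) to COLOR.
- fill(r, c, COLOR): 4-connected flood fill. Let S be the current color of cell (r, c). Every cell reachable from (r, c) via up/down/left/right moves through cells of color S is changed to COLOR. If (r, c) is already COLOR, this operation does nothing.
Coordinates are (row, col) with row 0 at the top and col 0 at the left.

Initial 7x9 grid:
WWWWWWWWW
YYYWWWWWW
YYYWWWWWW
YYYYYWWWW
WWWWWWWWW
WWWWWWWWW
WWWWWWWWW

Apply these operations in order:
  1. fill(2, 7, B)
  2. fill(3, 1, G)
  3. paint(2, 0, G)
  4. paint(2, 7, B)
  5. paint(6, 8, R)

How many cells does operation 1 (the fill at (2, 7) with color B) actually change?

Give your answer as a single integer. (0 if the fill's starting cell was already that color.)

Answer: 52

Derivation:
After op 1 fill(2,7,B) [52 cells changed]:
BBBBBBBBB
YYYBBBBBB
YYYBBBBBB
YYYYYBBBB
BBBBBBBBB
BBBBBBBBB
BBBBBBBBB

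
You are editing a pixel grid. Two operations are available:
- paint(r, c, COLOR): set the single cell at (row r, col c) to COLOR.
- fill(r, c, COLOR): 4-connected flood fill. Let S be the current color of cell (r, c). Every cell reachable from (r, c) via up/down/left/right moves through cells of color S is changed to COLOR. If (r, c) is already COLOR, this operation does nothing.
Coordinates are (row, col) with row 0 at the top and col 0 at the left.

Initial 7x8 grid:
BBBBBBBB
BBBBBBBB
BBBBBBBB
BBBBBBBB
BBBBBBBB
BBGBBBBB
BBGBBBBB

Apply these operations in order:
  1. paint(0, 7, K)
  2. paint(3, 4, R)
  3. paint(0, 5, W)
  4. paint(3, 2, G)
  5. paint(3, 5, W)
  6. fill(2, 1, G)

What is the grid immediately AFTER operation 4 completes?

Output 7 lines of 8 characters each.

After op 1 paint(0,7,K):
BBBBBBBK
BBBBBBBB
BBBBBBBB
BBBBBBBB
BBBBBBBB
BBGBBBBB
BBGBBBBB
After op 2 paint(3,4,R):
BBBBBBBK
BBBBBBBB
BBBBBBBB
BBBBRBBB
BBBBBBBB
BBGBBBBB
BBGBBBBB
After op 3 paint(0,5,W):
BBBBBWBK
BBBBBBBB
BBBBBBBB
BBBBRBBB
BBBBBBBB
BBGBBBBB
BBGBBBBB
After op 4 paint(3,2,G):
BBBBBWBK
BBBBBBBB
BBBBBBBB
BBGBRBBB
BBBBBBBB
BBGBBBBB
BBGBBBBB

Answer: BBBBBWBK
BBBBBBBB
BBBBBBBB
BBGBRBBB
BBBBBBBB
BBGBBBBB
BBGBBBBB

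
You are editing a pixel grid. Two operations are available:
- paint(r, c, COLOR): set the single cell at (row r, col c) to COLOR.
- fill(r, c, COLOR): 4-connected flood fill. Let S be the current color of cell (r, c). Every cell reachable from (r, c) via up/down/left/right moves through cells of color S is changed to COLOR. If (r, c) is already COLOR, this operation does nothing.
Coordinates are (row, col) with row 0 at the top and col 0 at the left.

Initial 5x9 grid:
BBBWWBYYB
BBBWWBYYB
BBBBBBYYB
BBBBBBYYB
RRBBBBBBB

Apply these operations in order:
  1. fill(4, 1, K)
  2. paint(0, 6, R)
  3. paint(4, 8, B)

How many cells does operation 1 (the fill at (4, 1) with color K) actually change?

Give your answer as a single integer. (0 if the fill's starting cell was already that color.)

After op 1 fill(4,1,K) [2 cells changed]:
BBBWWBYYB
BBBWWBYYB
BBBBBBYYB
BBBBBBYYB
KKBBBBBBB

Answer: 2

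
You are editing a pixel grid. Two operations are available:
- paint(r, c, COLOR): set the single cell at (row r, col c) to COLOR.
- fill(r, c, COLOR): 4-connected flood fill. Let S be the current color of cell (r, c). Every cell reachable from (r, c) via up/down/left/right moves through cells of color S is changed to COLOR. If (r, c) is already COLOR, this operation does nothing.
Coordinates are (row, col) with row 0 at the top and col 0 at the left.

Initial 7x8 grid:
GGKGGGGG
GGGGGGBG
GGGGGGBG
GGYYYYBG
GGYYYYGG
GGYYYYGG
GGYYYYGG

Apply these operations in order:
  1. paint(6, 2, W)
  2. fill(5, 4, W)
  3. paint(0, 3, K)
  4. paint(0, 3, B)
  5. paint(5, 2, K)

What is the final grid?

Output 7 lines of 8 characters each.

Answer: GGKBGGGG
GGGGGGBG
GGGGGGBG
GGWWWWBG
GGWWWWGG
GGKWWWGG
GGWWWWGG

Derivation:
After op 1 paint(6,2,W):
GGKGGGGG
GGGGGGBG
GGGGGGBG
GGYYYYBG
GGYYYYGG
GGYYYYGG
GGWYYYGG
After op 2 fill(5,4,W) [15 cells changed]:
GGKGGGGG
GGGGGGBG
GGGGGGBG
GGWWWWBG
GGWWWWGG
GGWWWWGG
GGWWWWGG
After op 3 paint(0,3,K):
GGKKGGGG
GGGGGGBG
GGGGGGBG
GGWWWWBG
GGWWWWGG
GGWWWWGG
GGWWWWGG
After op 4 paint(0,3,B):
GGKBGGGG
GGGGGGBG
GGGGGGBG
GGWWWWBG
GGWWWWGG
GGWWWWGG
GGWWWWGG
After op 5 paint(5,2,K):
GGKBGGGG
GGGGGGBG
GGGGGGBG
GGWWWWBG
GGWWWWGG
GGKWWWGG
GGWWWWGG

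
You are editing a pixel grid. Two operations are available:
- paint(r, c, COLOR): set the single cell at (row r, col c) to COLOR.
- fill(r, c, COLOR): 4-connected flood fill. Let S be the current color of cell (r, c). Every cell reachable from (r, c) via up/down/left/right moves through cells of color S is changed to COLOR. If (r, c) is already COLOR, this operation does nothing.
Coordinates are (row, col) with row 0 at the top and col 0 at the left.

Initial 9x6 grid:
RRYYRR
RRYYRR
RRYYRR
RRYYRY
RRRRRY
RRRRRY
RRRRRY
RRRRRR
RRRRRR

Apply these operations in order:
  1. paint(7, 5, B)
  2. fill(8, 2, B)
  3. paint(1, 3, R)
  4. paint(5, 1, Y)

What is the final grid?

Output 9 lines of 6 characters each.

After op 1 paint(7,5,B):
RRYYRR
RRYYRR
RRYYRR
RRYYRY
RRRRRY
RRRRRY
RRRRRY
RRRRRB
RRRRRR
After op 2 fill(8,2,B) [41 cells changed]:
BBYYBB
BBYYBB
BBYYBB
BBYYBY
BBBBBY
BBBBBY
BBBBBY
BBBBBB
BBBBBB
After op 3 paint(1,3,R):
BBYYBB
BBYRBB
BBYYBB
BBYYBY
BBBBBY
BBBBBY
BBBBBY
BBBBBB
BBBBBB
After op 4 paint(5,1,Y):
BBYYBB
BBYRBB
BBYYBB
BBYYBY
BBBBBY
BYBBBY
BBBBBY
BBBBBB
BBBBBB

Answer: BBYYBB
BBYRBB
BBYYBB
BBYYBY
BBBBBY
BYBBBY
BBBBBY
BBBBBB
BBBBBB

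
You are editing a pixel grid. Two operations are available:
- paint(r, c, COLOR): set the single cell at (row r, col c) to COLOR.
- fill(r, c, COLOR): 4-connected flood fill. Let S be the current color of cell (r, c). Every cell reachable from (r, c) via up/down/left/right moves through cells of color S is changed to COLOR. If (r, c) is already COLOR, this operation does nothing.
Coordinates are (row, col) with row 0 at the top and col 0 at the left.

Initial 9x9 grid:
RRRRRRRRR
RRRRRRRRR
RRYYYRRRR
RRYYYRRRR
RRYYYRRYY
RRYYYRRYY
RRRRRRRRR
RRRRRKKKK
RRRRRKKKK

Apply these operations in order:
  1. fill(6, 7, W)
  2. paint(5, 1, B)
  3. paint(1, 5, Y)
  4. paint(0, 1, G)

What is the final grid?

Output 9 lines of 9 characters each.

Answer: WGWWWWWWW
WWWWWYWWW
WWYYYWWWW
WWYYYWWWW
WWYYYWWYY
WBYYYWWYY
WWWWWWWWW
WWWWWKKKK
WWWWWKKKK

Derivation:
After op 1 fill(6,7,W) [57 cells changed]:
WWWWWWWWW
WWWWWWWWW
WWYYYWWWW
WWYYYWWWW
WWYYYWWYY
WWYYYWWYY
WWWWWWWWW
WWWWWKKKK
WWWWWKKKK
After op 2 paint(5,1,B):
WWWWWWWWW
WWWWWWWWW
WWYYYWWWW
WWYYYWWWW
WWYYYWWYY
WBYYYWWYY
WWWWWWWWW
WWWWWKKKK
WWWWWKKKK
After op 3 paint(1,5,Y):
WWWWWWWWW
WWWWWYWWW
WWYYYWWWW
WWYYYWWWW
WWYYYWWYY
WBYYYWWYY
WWWWWWWWW
WWWWWKKKK
WWWWWKKKK
After op 4 paint(0,1,G):
WGWWWWWWW
WWWWWYWWW
WWYYYWWWW
WWYYYWWWW
WWYYYWWYY
WBYYYWWYY
WWWWWWWWW
WWWWWKKKK
WWWWWKKKK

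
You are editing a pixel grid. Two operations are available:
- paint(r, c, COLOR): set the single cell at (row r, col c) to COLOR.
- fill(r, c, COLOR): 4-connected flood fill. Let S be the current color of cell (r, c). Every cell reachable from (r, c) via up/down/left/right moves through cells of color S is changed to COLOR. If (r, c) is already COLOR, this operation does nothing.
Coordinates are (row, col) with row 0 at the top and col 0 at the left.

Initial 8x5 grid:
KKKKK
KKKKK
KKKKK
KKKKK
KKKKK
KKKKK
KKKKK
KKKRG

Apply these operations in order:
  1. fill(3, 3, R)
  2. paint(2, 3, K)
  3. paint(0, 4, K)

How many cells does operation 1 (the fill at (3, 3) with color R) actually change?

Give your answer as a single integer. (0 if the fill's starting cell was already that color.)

After op 1 fill(3,3,R) [38 cells changed]:
RRRRR
RRRRR
RRRRR
RRRRR
RRRRR
RRRRR
RRRRR
RRRRG

Answer: 38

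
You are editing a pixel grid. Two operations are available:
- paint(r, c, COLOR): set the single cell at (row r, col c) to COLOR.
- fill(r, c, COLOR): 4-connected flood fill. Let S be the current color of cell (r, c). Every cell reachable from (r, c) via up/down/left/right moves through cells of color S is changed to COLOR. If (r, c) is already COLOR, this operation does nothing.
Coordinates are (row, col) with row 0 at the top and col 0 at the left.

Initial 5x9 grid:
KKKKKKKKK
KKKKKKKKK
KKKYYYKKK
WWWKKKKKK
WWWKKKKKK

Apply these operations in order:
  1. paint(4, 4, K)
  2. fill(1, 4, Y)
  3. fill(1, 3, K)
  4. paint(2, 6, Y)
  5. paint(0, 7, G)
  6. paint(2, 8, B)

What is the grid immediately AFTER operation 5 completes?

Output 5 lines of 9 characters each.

Answer: KKKKKKKGK
KKKKKKKKK
KKKKKKYKK
WWWKKKKKK
WWWKKKKKK

Derivation:
After op 1 paint(4,4,K):
KKKKKKKKK
KKKKKKKKK
KKKYYYKKK
WWWKKKKKK
WWWKKKKKK
After op 2 fill(1,4,Y) [36 cells changed]:
YYYYYYYYY
YYYYYYYYY
YYYYYYYYY
WWWYYYYYY
WWWYYYYYY
After op 3 fill(1,3,K) [39 cells changed]:
KKKKKKKKK
KKKKKKKKK
KKKKKKKKK
WWWKKKKKK
WWWKKKKKK
After op 4 paint(2,6,Y):
KKKKKKKKK
KKKKKKKKK
KKKKKKYKK
WWWKKKKKK
WWWKKKKKK
After op 5 paint(0,7,G):
KKKKKKKGK
KKKKKKKKK
KKKKKKYKK
WWWKKKKKK
WWWKKKKKK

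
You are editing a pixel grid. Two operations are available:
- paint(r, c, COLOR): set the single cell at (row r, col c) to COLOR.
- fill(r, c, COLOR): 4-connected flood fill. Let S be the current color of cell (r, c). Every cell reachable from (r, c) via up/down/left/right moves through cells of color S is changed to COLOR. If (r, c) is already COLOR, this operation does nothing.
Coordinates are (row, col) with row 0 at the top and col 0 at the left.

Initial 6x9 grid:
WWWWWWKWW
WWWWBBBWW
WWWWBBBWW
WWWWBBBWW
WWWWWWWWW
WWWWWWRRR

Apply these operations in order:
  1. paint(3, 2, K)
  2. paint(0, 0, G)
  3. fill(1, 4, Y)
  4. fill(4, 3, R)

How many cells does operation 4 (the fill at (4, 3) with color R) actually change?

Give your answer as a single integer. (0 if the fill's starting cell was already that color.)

After op 1 paint(3,2,K):
WWWWWWKWW
WWWWBBBWW
WWWWBBBWW
WWKWBBBWW
WWWWWWWWW
WWWWWWRRR
After op 2 paint(0,0,G):
GWWWWWKWW
WWWWBBBWW
WWWWBBBWW
WWKWBBBWW
WWWWWWWWW
WWWWWWRRR
After op 3 fill(1,4,Y) [9 cells changed]:
GWWWWWKWW
WWWWYYYWW
WWWWYYYWW
WWKWYYYWW
WWWWWWWWW
WWWWWWRRR
After op 4 fill(4,3,R) [39 cells changed]:
GRRRRRKRR
RRRRYYYRR
RRRRYYYRR
RRKRYYYRR
RRRRRRRRR
RRRRRRRRR

Answer: 39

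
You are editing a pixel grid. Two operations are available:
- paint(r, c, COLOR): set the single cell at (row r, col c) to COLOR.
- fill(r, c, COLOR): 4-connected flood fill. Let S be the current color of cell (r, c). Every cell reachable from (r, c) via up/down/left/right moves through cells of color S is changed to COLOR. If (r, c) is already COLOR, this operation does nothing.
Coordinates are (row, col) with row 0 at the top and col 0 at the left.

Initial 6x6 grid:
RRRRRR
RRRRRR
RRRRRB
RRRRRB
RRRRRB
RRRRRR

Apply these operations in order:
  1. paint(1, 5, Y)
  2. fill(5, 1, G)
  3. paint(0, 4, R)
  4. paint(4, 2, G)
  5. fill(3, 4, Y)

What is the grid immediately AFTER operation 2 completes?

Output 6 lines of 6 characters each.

After op 1 paint(1,5,Y):
RRRRRR
RRRRRY
RRRRRB
RRRRRB
RRRRRB
RRRRRR
After op 2 fill(5,1,G) [32 cells changed]:
GGGGGG
GGGGGY
GGGGGB
GGGGGB
GGGGGB
GGGGGG

Answer: GGGGGG
GGGGGY
GGGGGB
GGGGGB
GGGGGB
GGGGGG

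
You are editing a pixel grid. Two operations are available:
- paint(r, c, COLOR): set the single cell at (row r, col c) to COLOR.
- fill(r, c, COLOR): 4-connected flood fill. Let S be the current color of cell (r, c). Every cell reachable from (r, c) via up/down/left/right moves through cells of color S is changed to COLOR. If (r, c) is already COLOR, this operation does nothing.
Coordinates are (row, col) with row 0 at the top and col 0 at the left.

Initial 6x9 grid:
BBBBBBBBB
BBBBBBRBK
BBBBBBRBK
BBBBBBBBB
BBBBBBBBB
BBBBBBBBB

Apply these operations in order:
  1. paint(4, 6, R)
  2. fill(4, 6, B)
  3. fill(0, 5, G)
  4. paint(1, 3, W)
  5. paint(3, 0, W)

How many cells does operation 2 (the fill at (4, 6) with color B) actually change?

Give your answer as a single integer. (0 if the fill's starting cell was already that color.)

Answer: 1

Derivation:
After op 1 paint(4,6,R):
BBBBBBBBB
BBBBBBRBK
BBBBBBRBK
BBBBBBBBB
BBBBBBRBB
BBBBBBBBB
After op 2 fill(4,6,B) [1 cells changed]:
BBBBBBBBB
BBBBBBRBK
BBBBBBRBK
BBBBBBBBB
BBBBBBBBB
BBBBBBBBB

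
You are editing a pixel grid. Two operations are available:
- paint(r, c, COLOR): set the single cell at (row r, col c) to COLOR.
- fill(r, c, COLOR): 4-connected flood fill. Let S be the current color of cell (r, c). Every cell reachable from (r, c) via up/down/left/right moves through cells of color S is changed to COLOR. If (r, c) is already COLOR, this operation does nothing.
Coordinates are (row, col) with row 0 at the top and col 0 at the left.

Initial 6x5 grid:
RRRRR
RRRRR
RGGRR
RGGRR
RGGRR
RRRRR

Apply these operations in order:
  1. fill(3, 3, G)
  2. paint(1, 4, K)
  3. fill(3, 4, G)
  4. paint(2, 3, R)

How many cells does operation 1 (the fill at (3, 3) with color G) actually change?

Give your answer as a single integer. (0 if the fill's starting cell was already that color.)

Answer: 24

Derivation:
After op 1 fill(3,3,G) [24 cells changed]:
GGGGG
GGGGG
GGGGG
GGGGG
GGGGG
GGGGG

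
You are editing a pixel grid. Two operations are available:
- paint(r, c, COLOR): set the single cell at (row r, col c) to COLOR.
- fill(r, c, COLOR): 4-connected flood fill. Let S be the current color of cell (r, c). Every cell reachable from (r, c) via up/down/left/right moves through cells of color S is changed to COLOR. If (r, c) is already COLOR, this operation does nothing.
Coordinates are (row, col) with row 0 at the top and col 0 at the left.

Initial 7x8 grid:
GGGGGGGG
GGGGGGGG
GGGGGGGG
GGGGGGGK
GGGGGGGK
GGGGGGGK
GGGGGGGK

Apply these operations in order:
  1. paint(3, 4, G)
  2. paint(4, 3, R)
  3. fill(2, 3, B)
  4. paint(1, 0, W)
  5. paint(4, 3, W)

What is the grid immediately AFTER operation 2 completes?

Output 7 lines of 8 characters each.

After op 1 paint(3,4,G):
GGGGGGGG
GGGGGGGG
GGGGGGGG
GGGGGGGK
GGGGGGGK
GGGGGGGK
GGGGGGGK
After op 2 paint(4,3,R):
GGGGGGGG
GGGGGGGG
GGGGGGGG
GGGGGGGK
GGGRGGGK
GGGGGGGK
GGGGGGGK

Answer: GGGGGGGG
GGGGGGGG
GGGGGGGG
GGGGGGGK
GGGRGGGK
GGGGGGGK
GGGGGGGK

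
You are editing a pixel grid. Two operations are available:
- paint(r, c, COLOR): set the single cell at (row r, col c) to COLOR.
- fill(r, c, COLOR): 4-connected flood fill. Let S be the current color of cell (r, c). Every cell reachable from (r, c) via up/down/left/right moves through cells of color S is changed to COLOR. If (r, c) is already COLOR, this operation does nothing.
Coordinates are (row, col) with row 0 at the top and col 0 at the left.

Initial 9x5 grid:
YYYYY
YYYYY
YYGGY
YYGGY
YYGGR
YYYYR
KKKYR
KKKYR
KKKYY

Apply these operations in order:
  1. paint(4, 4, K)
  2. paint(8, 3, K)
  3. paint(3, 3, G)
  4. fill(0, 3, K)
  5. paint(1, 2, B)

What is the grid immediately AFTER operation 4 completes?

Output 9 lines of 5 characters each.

After op 1 paint(4,4,K):
YYYYY
YYYYY
YYGGY
YYGGY
YYGGK
YYYYR
KKKYR
KKKYR
KKKYY
After op 2 paint(8,3,K):
YYYYY
YYYYY
YYGGY
YYGGY
YYGGK
YYYYR
KKKYR
KKKYR
KKKKY
After op 3 paint(3,3,G):
YYYYY
YYYYY
YYGGY
YYGGY
YYGGK
YYYYR
KKKYR
KKKYR
KKKKY
After op 4 fill(0,3,K) [24 cells changed]:
KKKKK
KKKKK
KKGGK
KKGGK
KKGGK
KKKKR
KKKKR
KKKKR
KKKKY

Answer: KKKKK
KKKKK
KKGGK
KKGGK
KKGGK
KKKKR
KKKKR
KKKKR
KKKKY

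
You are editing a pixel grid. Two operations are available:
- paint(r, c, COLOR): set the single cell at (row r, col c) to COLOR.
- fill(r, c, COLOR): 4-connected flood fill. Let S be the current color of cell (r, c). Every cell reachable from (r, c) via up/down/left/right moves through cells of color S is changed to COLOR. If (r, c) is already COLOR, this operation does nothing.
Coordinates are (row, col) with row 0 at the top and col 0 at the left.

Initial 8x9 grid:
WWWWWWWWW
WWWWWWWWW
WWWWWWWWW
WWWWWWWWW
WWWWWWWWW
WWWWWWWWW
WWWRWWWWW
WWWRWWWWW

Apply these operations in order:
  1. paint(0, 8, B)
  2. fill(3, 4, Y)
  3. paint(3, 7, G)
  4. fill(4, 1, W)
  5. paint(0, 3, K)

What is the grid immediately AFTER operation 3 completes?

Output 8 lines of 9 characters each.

Answer: YYYYYYYYB
YYYYYYYYY
YYYYYYYYY
YYYYYYYGY
YYYYYYYYY
YYYYYYYYY
YYYRYYYYY
YYYRYYYYY

Derivation:
After op 1 paint(0,8,B):
WWWWWWWWB
WWWWWWWWW
WWWWWWWWW
WWWWWWWWW
WWWWWWWWW
WWWWWWWWW
WWWRWWWWW
WWWRWWWWW
After op 2 fill(3,4,Y) [69 cells changed]:
YYYYYYYYB
YYYYYYYYY
YYYYYYYYY
YYYYYYYYY
YYYYYYYYY
YYYYYYYYY
YYYRYYYYY
YYYRYYYYY
After op 3 paint(3,7,G):
YYYYYYYYB
YYYYYYYYY
YYYYYYYYY
YYYYYYYGY
YYYYYYYYY
YYYYYYYYY
YYYRYYYYY
YYYRYYYYY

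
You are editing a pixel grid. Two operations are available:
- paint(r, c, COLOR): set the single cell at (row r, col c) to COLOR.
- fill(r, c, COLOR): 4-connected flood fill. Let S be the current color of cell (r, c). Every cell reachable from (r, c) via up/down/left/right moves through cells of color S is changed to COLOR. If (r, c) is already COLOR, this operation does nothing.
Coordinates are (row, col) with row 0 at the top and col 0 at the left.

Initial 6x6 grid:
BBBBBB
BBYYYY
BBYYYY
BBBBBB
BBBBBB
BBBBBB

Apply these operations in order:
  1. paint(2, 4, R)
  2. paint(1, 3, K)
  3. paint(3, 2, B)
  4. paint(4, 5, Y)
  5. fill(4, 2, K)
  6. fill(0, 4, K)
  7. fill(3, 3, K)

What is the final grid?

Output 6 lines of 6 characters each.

Answer: KKKKKK
KKYKYY
KKYYRY
KKKKKK
KKKKKY
KKKKKK

Derivation:
After op 1 paint(2,4,R):
BBBBBB
BBYYYY
BBYYRY
BBBBBB
BBBBBB
BBBBBB
After op 2 paint(1,3,K):
BBBBBB
BBYKYY
BBYYRY
BBBBBB
BBBBBB
BBBBBB
After op 3 paint(3,2,B):
BBBBBB
BBYKYY
BBYYRY
BBBBBB
BBBBBB
BBBBBB
After op 4 paint(4,5,Y):
BBBBBB
BBYKYY
BBYYRY
BBBBBB
BBBBBY
BBBBBB
After op 5 fill(4,2,K) [27 cells changed]:
KKKKKK
KKYKYY
KKYYRY
KKKKKK
KKKKKY
KKKKKK
After op 6 fill(0,4,K) [0 cells changed]:
KKKKKK
KKYKYY
KKYYRY
KKKKKK
KKKKKY
KKKKKK
After op 7 fill(3,3,K) [0 cells changed]:
KKKKKK
KKYKYY
KKYYRY
KKKKKK
KKKKKY
KKKKKK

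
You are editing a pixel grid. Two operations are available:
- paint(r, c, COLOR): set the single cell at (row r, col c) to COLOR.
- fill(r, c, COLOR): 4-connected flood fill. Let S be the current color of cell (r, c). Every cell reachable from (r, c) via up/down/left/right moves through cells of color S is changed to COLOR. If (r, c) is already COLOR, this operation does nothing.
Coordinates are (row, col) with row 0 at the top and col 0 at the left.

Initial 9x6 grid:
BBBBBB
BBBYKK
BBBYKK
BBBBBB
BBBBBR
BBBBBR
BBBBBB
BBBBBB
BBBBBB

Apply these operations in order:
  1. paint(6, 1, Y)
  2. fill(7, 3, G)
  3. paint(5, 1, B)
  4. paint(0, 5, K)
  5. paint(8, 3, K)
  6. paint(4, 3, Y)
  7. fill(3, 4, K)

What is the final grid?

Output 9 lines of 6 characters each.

After op 1 paint(6,1,Y):
BBBBBB
BBBYKK
BBBYKK
BBBBBB
BBBBBR
BBBBBR
BYBBBB
BBBBBB
BBBBBB
After op 2 fill(7,3,G) [45 cells changed]:
GGGGGG
GGGYKK
GGGYKK
GGGGGG
GGGGGR
GGGGGR
GYGGGG
GGGGGG
GGGGGG
After op 3 paint(5,1,B):
GGGGGG
GGGYKK
GGGYKK
GGGGGG
GGGGGR
GBGGGR
GYGGGG
GGGGGG
GGGGGG
After op 4 paint(0,5,K):
GGGGGK
GGGYKK
GGGYKK
GGGGGG
GGGGGR
GBGGGR
GYGGGG
GGGGGG
GGGGGG
After op 5 paint(8,3,K):
GGGGGK
GGGYKK
GGGYKK
GGGGGG
GGGGGR
GBGGGR
GYGGGG
GGGGGG
GGGKGG
After op 6 paint(4,3,Y):
GGGGGK
GGGYKK
GGGYKK
GGGGGG
GGGYGR
GBGGGR
GYGGGG
GGGGGG
GGGKGG
After op 7 fill(3,4,K) [41 cells changed]:
KKKKKK
KKKYKK
KKKYKK
KKKKKK
KKKYKR
KBKKKR
KYKKKK
KKKKKK
KKKKKK

Answer: KKKKKK
KKKYKK
KKKYKK
KKKKKK
KKKYKR
KBKKKR
KYKKKK
KKKKKK
KKKKKK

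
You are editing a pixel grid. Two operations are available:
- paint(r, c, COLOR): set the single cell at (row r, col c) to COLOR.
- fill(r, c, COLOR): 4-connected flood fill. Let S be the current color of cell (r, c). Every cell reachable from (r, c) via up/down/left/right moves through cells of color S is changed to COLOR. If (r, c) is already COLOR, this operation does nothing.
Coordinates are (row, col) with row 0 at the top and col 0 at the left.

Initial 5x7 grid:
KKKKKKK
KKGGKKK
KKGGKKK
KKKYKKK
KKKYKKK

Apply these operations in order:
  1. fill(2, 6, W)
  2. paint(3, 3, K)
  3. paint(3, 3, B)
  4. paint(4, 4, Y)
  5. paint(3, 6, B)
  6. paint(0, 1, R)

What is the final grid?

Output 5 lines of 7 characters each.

After op 1 fill(2,6,W) [29 cells changed]:
WWWWWWW
WWGGWWW
WWGGWWW
WWWYWWW
WWWYWWW
After op 2 paint(3,3,K):
WWWWWWW
WWGGWWW
WWGGWWW
WWWKWWW
WWWYWWW
After op 3 paint(3,3,B):
WWWWWWW
WWGGWWW
WWGGWWW
WWWBWWW
WWWYWWW
After op 4 paint(4,4,Y):
WWWWWWW
WWGGWWW
WWGGWWW
WWWBWWW
WWWYYWW
After op 5 paint(3,6,B):
WWWWWWW
WWGGWWW
WWGGWWW
WWWBWWB
WWWYYWW
After op 6 paint(0,1,R):
WRWWWWW
WWGGWWW
WWGGWWW
WWWBWWB
WWWYYWW

Answer: WRWWWWW
WWGGWWW
WWGGWWW
WWWBWWB
WWWYYWW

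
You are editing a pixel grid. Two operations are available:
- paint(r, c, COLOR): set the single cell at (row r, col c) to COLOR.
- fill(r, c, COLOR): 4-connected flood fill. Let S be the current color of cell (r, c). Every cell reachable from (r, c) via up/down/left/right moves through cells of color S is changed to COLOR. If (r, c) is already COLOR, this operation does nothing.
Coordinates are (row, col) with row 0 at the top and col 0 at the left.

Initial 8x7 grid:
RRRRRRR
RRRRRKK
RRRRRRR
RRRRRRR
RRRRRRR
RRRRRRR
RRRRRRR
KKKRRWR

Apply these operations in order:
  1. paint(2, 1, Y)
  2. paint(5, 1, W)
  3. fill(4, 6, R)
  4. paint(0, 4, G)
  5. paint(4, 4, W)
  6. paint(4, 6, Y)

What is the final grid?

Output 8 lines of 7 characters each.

Answer: RRRRGRR
RRRRRKK
RYRRRRR
RRRRRRR
RRRRWRY
RWRRRRR
RRRRRRR
KKKRRWR

Derivation:
After op 1 paint(2,1,Y):
RRRRRRR
RRRRRKK
RYRRRRR
RRRRRRR
RRRRRRR
RRRRRRR
RRRRRRR
KKKRRWR
After op 2 paint(5,1,W):
RRRRRRR
RRRRRKK
RYRRRRR
RRRRRRR
RRRRRRR
RWRRRRR
RRRRRRR
KKKRRWR
After op 3 fill(4,6,R) [0 cells changed]:
RRRRRRR
RRRRRKK
RYRRRRR
RRRRRRR
RRRRRRR
RWRRRRR
RRRRRRR
KKKRRWR
After op 4 paint(0,4,G):
RRRRGRR
RRRRRKK
RYRRRRR
RRRRRRR
RRRRRRR
RWRRRRR
RRRRRRR
KKKRRWR
After op 5 paint(4,4,W):
RRRRGRR
RRRRRKK
RYRRRRR
RRRRRRR
RRRRWRR
RWRRRRR
RRRRRRR
KKKRRWR
After op 6 paint(4,6,Y):
RRRRGRR
RRRRRKK
RYRRRRR
RRRRRRR
RRRRWRY
RWRRRRR
RRRRRRR
KKKRRWR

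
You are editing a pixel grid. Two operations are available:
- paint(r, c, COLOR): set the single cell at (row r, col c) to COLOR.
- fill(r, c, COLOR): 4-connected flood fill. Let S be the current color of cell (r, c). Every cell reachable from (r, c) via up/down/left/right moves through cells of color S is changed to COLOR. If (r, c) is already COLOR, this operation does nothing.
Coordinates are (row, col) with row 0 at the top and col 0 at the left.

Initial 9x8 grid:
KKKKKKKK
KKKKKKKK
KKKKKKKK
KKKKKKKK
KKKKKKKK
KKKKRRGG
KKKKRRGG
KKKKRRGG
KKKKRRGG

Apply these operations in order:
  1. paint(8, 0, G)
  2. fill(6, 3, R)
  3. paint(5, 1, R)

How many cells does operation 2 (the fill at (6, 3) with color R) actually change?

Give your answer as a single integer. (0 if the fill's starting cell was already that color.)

After op 1 paint(8,0,G):
KKKKKKKK
KKKKKKKK
KKKKKKKK
KKKKKKKK
KKKKKKKK
KKKKRRGG
KKKKRRGG
KKKKRRGG
GKKKRRGG
After op 2 fill(6,3,R) [55 cells changed]:
RRRRRRRR
RRRRRRRR
RRRRRRRR
RRRRRRRR
RRRRRRRR
RRRRRRGG
RRRRRRGG
RRRRRRGG
GRRRRRGG

Answer: 55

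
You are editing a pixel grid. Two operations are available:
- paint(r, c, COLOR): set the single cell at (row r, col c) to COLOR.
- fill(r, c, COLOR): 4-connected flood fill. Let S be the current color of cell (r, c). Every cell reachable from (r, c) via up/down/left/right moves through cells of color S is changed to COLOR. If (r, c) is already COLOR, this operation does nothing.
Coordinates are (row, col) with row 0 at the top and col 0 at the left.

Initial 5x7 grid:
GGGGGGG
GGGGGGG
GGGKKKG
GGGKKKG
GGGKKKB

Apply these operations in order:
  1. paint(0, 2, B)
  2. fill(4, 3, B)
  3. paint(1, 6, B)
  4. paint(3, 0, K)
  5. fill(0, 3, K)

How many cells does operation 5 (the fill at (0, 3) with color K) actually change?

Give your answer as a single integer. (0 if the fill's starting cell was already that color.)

Answer: 20

Derivation:
After op 1 paint(0,2,B):
GGBGGGG
GGGGGGG
GGGKKKG
GGGKKKG
GGGKKKB
After op 2 fill(4,3,B) [9 cells changed]:
GGBGGGG
GGGGGGG
GGGBBBG
GGGBBBG
GGGBBBB
After op 3 paint(1,6,B):
GGBGGGG
GGGGGGB
GGGBBBG
GGGBBBG
GGGBBBB
After op 4 paint(3,0,K):
GGBGGGG
GGGGGGB
GGGBBBG
KGGBBBG
GGGBBBB
After op 5 fill(0,3,K) [20 cells changed]:
KKBKKKK
KKKKKKB
KKKBBBG
KKKBBBG
KKKBBBB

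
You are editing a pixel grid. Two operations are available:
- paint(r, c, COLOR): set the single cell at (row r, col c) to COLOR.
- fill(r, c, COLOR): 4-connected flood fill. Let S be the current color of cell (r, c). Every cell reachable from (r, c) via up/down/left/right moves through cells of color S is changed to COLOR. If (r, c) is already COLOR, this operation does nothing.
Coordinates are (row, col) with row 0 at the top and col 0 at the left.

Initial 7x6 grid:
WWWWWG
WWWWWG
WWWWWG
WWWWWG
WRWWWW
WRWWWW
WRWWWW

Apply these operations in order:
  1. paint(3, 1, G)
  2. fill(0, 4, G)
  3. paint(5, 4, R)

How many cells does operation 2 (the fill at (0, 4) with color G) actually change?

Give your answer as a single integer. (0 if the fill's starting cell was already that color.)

After op 1 paint(3,1,G):
WWWWWG
WWWWWG
WWWWWG
WGWWWG
WRWWWW
WRWWWW
WRWWWW
After op 2 fill(0,4,G) [34 cells changed]:
GGGGGG
GGGGGG
GGGGGG
GGGGGG
GRGGGG
GRGGGG
GRGGGG

Answer: 34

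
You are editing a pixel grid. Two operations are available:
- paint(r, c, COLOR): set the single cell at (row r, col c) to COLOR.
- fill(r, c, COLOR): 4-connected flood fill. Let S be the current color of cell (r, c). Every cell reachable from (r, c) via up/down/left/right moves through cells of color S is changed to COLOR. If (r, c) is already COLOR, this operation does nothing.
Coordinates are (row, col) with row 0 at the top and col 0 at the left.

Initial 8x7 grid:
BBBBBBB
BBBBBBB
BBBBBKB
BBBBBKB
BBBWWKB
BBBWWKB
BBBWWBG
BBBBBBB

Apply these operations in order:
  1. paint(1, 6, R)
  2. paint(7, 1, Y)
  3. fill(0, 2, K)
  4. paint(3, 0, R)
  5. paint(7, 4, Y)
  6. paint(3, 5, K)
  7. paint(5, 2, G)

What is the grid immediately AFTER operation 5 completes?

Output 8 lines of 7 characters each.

After op 1 paint(1,6,R):
BBBBBBB
BBBBBBR
BBBBBKB
BBBBBKB
BBBWWKB
BBBWWKB
BBBWWBG
BBBBBBB
After op 2 paint(7,1,Y):
BBBBBBB
BBBBBBR
BBBBBKB
BBBBBKB
BBBWWKB
BBBWWKB
BBBWWBG
BYBBBBB
After op 3 fill(0,2,K) [39 cells changed]:
KKKKKKK
KKKKKKR
KKKKKKB
KKKKKKB
KKKWWKB
KKKWWKB
KKKWWKG
KYKKKKK
After op 4 paint(3,0,R):
KKKKKKK
KKKKKKR
KKKKKKB
RKKKKKB
KKKWWKB
KKKWWKB
KKKWWKG
KYKKKKK
After op 5 paint(7,4,Y):
KKKKKKK
KKKKKKR
KKKKKKB
RKKKKKB
KKKWWKB
KKKWWKB
KKKWWKG
KYKKYKK

Answer: KKKKKKK
KKKKKKR
KKKKKKB
RKKKKKB
KKKWWKB
KKKWWKB
KKKWWKG
KYKKYKK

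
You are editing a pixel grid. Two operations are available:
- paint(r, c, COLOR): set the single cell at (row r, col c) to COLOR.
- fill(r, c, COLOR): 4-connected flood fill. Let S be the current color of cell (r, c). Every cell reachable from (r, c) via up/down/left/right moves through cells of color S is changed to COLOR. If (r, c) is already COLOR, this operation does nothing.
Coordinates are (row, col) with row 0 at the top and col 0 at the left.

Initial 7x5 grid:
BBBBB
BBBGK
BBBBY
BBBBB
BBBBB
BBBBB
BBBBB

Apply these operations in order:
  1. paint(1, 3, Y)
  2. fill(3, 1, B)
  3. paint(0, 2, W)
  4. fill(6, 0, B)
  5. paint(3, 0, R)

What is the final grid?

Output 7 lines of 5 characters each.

Answer: BBWBB
BBBYK
BBBBY
RBBBB
BBBBB
BBBBB
BBBBB

Derivation:
After op 1 paint(1,3,Y):
BBBBB
BBBYK
BBBBY
BBBBB
BBBBB
BBBBB
BBBBB
After op 2 fill(3,1,B) [0 cells changed]:
BBBBB
BBBYK
BBBBY
BBBBB
BBBBB
BBBBB
BBBBB
After op 3 paint(0,2,W):
BBWBB
BBBYK
BBBBY
BBBBB
BBBBB
BBBBB
BBBBB
After op 4 fill(6,0,B) [0 cells changed]:
BBWBB
BBBYK
BBBBY
BBBBB
BBBBB
BBBBB
BBBBB
After op 5 paint(3,0,R):
BBWBB
BBBYK
BBBBY
RBBBB
BBBBB
BBBBB
BBBBB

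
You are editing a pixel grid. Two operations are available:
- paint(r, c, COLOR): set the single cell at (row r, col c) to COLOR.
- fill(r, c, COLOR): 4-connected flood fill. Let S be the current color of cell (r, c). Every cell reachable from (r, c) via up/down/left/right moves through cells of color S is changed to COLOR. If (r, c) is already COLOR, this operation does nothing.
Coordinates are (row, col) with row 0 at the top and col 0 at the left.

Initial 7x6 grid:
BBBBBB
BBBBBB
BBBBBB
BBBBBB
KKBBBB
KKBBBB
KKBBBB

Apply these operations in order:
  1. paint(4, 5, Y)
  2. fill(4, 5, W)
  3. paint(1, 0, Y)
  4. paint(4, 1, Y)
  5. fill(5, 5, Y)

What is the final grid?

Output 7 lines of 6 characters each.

Answer: YYYYYY
YYYYYY
YYYYYY
YYYYYY
KYYYYW
KKYYYY
KKYYYY

Derivation:
After op 1 paint(4,5,Y):
BBBBBB
BBBBBB
BBBBBB
BBBBBB
KKBBBY
KKBBBB
KKBBBB
After op 2 fill(4,5,W) [1 cells changed]:
BBBBBB
BBBBBB
BBBBBB
BBBBBB
KKBBBW
KKBBBB
KKBBBB
After op 3 paint(1,0,Y):
BBBBBB
YBBBBB
BBBBBB
BBBBBB
KKBBBW
KKBBBB
KKBBBB
After op 4 paint(4,1,Y):
BBBBBB
YBBBBB
BBBBBB
BBBBBB
KYBBBW
KKBBBB
KKBBBB
After op 5 fill(5,5,Y) [34 cells changed]:
YYYYYY
YYYYYY
YYYYYY
YYYYYY
KYYYYW
KKYYYY
KKYYYY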